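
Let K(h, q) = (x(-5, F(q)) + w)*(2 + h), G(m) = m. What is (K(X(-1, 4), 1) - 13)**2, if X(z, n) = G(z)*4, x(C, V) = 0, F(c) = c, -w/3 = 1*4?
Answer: 121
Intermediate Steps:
w = -12 (w = -3*4 = -12)
X(z, n) = 4*z (X(z, n) = z*4 = 4*z)
K(h, q) = -24 - 12*h (K(h, q) = (0 - 12)*(2 + h) = -12*(2 + h) = -24 - 12*h)
(K(X(-1, 4), 1) - 13)**2 = ((-24 - 48*(-1)) - 13)**2 = ((-24 - 12*(-4)) - 13)**2 = ((-24 + 48) - 13)**2 = (24 - 13)**2 = 11**2 = 121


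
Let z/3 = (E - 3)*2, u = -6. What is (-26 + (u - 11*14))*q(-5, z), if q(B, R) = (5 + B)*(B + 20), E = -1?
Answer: 0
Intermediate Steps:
z = -24 (z = 3*((-1 - 3)*2) = 3*(-4*2) = 3*(-8) = -24)
q(B, R) = (5 + B)*(20 + B)
(-26 + (u - 11*14))*q(-5, z) = (-26 + (-6 - 11*14))*(100 + (-5)**2 + 25*(-5)) = (-26 + (-6 - 154))*(100 + 25 - 125) = (-26 - 160)*0 = -186*0 = 0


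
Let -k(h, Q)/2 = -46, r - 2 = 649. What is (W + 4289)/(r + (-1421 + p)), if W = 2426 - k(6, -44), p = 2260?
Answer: 6623/1490 ≈ 4.4450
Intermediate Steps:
r = 651 (r = 2 + 649 = 651)
k(h, Q) = 92 (k(h, Q) = -2*(-46) = 92)
W = 2334 (W = 2426 - 1*92 = 2426 - 92 = 2334)
(W + 4289)/(r + (-1421 + p)) = (2334 + 4289)/(651 + (-1421 + 2260)) = 6623/(651 + 839) = 6623/1490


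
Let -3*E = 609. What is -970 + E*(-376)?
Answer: 75358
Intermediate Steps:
E = -203 (E = -⅓*609 = -203)
-970 + E*(-376) = -970 - 203*(-376) = -970 + 76328 = 75358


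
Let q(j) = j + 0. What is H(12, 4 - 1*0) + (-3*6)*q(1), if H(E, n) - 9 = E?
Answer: 3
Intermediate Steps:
H(E, n) = 9 + E
q(j) = j
H(12, 4 - 1*0) + (-3*6)*q(1) = (9 + 12) - 3*6*1 = 21 - 18*1 = 21 - 18 = 3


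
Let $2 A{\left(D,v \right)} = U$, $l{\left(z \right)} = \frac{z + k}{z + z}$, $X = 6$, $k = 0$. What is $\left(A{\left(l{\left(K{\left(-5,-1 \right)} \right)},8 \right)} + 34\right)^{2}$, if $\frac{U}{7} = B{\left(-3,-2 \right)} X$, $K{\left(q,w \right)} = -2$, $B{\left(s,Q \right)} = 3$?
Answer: $9409$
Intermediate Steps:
$l{\left(z \right)} = \frac{1}{2}$ ($l{\left(z \right)} = \frac{z + 0}{z + z} = \frac{z}{2 z} = z \frac{1}{2 z} = \frac{1}{2}$)
$U = 126$ ($U = 7 \cdot 3 \cdot 6 = 7 \cdot 18 = 126$)
$A{\left(D,v \right)} = 63$ ($A{\left(D,v \right)} = \frac{1}{2} \cdot 126 = 63$)
$\left(A{\left(l{\left(K{\left(-5,-1 \right)} \right)},8 \right)} + 34\right)^{2} = \left(63 + 34\right)^{2} = 97^{2} = 9409$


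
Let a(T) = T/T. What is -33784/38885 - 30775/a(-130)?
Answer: -1196719659/38885 ≈ -30776.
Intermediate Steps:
a(T) = 1
-33784/38885 - 30775/a(-130) = -33784/38885 - 30775/1 = -33784*1/38885 - 30775*1 = -33784/38885 - 30775 = -1196719659/38885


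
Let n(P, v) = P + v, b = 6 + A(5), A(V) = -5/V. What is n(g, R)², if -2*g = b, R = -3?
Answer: 121/4 ≈ 30.250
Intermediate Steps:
b = 5 (b = 6 - 5/5 = 6 - 5*⅕ = 6 - 1 = 5)
g = -5/2 (g = -½*5 = -5/2 ≈ -2.5000)
n(g, R)² = (-5/2 - 3)² = (-11/2)² = 121/4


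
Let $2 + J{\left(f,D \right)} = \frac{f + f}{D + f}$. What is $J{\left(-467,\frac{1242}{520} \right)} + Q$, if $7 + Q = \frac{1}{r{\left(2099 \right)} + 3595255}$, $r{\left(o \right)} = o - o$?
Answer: $- \frac{3035657033706}{434303208745} \approx -6.9897$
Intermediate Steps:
$r{\left(o \right)} = 0$
$J{\left(f,D \right)} = -2 + \frac{2 f}{D + f}$ ($J{\left(f,D \right)} = -2 + \frac{f + f}{D + f} = -2 + \frac{2 f}{D + f}$)
$Q = - \frac{25166784}{3595255}$ ($Q = -7 + \frac{1}{0 + 3595255} = -7 + \frac{1}{3595255} = - \frac{25166784}{3595255} \approx -7.0$)
$J{\left(-467,\frac{1242}{520} \right)} + Q = - \frac{2 \cdot \frac{1242}{520}}{\frac{1242}{520} - 467} - \frac{25166784}{3595255} = - \frac{2 \cdot 1242 \cdot \frac{1}{520}}{1242 \cdot \frac{1}{520} - 467} - \frac{25166784}{3595255} = \left(-2\right) \frac{621}{260} \frac{1}{\frac{621}{260} - 467} - \frac{25166784}{3595255} = \left(-2\right) \frac{621}{260} \frac{1}{- \frac{120799}{260}} - \frac{25166784}{3595255} = \left(-2\right) \frac{621}{260} \left(- \frac{260}{120799}\right) - \frac{25166784}{3595255} = \frac{1242}{120799} - \frac{25166784}{3595255} = - \frac{3035657033706}{434303208745}$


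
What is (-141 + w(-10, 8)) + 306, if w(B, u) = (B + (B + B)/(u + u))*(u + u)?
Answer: -15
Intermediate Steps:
w(B, u) = 2*u*(B + B/u) (w(B, u) = (B + (2*B)/((2*u)))*(2*u) = (B + (2*B)*(1/(2*u)))*(2*u) = (B + B/u)*(2*u) = 2*u*(B + B/u))
(-141 + w(-10, 8)) + 306 = (-141 + 2*(-10)*(1 + 8)) + 306 = (-141 + 2*(-10)*9) + 306 = (-141 - 180) + 306 = -321 + 306 = -15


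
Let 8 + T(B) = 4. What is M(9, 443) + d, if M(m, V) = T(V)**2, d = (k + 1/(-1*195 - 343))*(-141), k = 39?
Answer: -2949713/538 ≈ -5482.7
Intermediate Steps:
T(B) = -4 (T(B) = -8 + 4 = -4)
d = -2958321/538 (d = (39 + 1/(-1*195 - 343))*(-141) = (39 + 1/(-195 - 343))*(-141) = (39 + 1/(-538))*(-141) = (39 - 1/538)*(-141) = (20981/538)*(-141) = -2958321/538 ≈ -5498.7)
M(m, V) = 16 (M(m, V) = (-4)**2 = 16)
M(9, 443) + d = 16 - 2958321/538 = -2949713/538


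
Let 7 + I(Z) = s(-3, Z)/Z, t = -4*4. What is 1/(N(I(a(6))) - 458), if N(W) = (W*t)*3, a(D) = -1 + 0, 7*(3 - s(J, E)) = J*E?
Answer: 7/10 ≈ 0.70000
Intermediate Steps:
t = -16
s(J, E) = 3 - E*J/7 (s(J, E) = 3 - J*E/7 = 3 - E*J/7)
a(D) = -1
I(Z) = -7 + (3 + 3*Z/7)/Z (I(Z) = -7 + (3 - 1/7*Z*(-3))/Z = -7 + (3 + 3*Z/7)/Z)
N(W) = -48*W (N(W) = (W*(-16))*3 = -16*W*3 = -48*W)
1/(N(I(a(6))) - 458) = 1/(-48*(-46/7 + 3/(-1)) - 458) = 1/(-48*(-46/7 + 3*(-1)) - 458) = 1/(-48*(-46/7 - 3) - 458) = 1/(-48*(-67/7) - 458) = 1/(3216/7 - 458) = 1/(10/7) = 7/10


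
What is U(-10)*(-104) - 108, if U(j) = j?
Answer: 932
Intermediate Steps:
U(-10)*(-104) - 108 = -10*(-104) - 108 = 1040 - 108 = 932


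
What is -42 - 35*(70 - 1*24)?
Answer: -1652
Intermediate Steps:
-42 - 35*(70 - 1*24) = -42 - 35*(70 - 24) = -42 - 35*46 = -42 - 1610 = -1652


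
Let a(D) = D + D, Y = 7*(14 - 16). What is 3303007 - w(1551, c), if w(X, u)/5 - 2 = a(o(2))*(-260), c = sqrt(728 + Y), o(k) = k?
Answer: 3308197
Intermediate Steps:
Y = -14 (Y = 7*(-2) = -14)
a(D) = 2*D
c = sqrt(714) (c = sqrt(728 - 14) = sqrt(714) ≈ 26.721)
w(X, u) = -5190 (w(X, u) = 10 + 5*((2*2)*(-260)) = 10 + 5*(4*(-260)) = 10 + 5*(-1040) = 10 - 5200 = -5190)
3303007 - w(1551, c) = 3303007 - 1*(-5190) = 3303007 + 5190 = 3308197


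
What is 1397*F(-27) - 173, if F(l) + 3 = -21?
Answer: -33701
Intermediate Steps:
F(l) = -24 (F(l) = -3 - 21 = -24)
1397*F(-27) - 173 = 1397*(-24) - 173 = -33528 - 173 = -33701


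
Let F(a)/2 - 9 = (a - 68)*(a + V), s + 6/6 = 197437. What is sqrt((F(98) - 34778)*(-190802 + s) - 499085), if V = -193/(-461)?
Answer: I*sqrt(40787532618685)/461 ≈ 13854.0*I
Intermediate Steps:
V = 193/461 (V = -193*(-1/461) = 193/461 ≈ 0.41865)
s = 197436 (s = -1 + 197437 = 197436)
F(a) = 18 + 2*(-68 + a)*(193/461 + a) (F(a) = 18 + 2*((a - 68)*(a + 193/461)) = 18 + 2*((-68 + a)*(193/461 + a)) = 18 + 2*(-68 + a)*(193/461 + a))
sqrt((F(98) - 34778)*(-190802 + s) - 499085) = sqrt(((-17950/461 + 2*98**2 - 62310/461*98) - 34778)*(-190802 + 197436) - 499085) = sqrt(((-17950/461 + 2*9604 - 6106380/461) - 34778)*6634 - 499085) = sqrt(((-17950/461 + 19208 - 6106380/461) - 34778)*6634 - 499085) = sqrt((2730558/461 - 34778)*6634 - 499085) = sqrt(-13302100/461*6634 - 499085) = sqrt(-88246131400/461 - 499085) = sqrt(-88476209585/461) = I*sqrt(40787532618685)/461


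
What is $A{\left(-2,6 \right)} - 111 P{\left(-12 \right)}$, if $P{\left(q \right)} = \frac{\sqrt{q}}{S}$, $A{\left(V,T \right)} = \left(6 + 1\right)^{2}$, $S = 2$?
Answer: $49 - 111 i \sqrt{3} \approx 49.0 - 192.26 i$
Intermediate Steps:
$A{\left(V,T \right)} = 49$ ($A{\left(V,T \right)} = 7^{2} = 49$)
$P{\left(q \right)} = \frac{\sqrt{q}}{2}$
$A{\left(-2,6 \right)} - 111 P{\left(-12 \right)} = 49 - 111 \frac{\sqrt{-12}}{2} = 49 - 111 \frac{2 i \sqrt{3}}{2} = 49 - 111 i \sqrt{3}$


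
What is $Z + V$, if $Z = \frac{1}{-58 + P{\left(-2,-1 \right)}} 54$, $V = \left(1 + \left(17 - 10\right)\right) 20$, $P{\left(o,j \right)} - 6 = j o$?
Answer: $\frac{3973}{25} \approx 158.92$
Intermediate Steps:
$P{\left(o,j \right)} = 6 + j o$
$V = 160$ ($V = \left(1 + 7\right) 20 = 8 \cdot 20 = 160$)
$Z = - \frac{27}{25}$ ($Z = \frac{1}{-58 + \left(6 - -2\right)} 54 = \frac{1}{-58 + \left(6 + 2\right)} 54 = \frac{1}{-58 + 8} \cdot 54 = \frac{1}{-50} \cdot 54 = \left(- \frac{1}{50}\right) 54 = - \frac{27}{25} \approx -1.08$)
$Z + V = - \frac{27}{25} + 160 = \frac{3973}{25}$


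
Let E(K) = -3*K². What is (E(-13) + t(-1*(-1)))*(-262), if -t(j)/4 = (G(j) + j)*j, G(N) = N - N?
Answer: 133882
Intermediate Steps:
G(N) = 0
t(j) = -4*j² (t(j) = -4*(0 + j)*j = -4*j*j = -4*j²)
(E(-13) + t(-1*(-1)))*(-262) = (-3*(-13)² - 4*(-1*(-1))²)*(-262) = (-3*169 - 4*1²)*(-262) = (-507 - 4*1)*(-262) = (-507 - 4)*(-262) = -511*(-262) = 133882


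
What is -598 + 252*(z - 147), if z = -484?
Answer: -159610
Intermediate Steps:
-598 + 252*(z - 147) = -598 + 252*(-484 - 147) = -598 + 252*(-631) = -598 - 159012 = -159610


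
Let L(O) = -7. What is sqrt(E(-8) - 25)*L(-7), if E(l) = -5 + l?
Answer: -7*I*sqrt(38) ≈ -43.151*I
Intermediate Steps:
sqrt(E(-8) - 25)*L(-7) = sqrt((-5 - 8) - 25)*(-7) = sqrt(-13 - 25)*(-7) = sqrt(-38)*(-7) = (I*sqrt(38))*(-7) = -7*I*sqrt(38)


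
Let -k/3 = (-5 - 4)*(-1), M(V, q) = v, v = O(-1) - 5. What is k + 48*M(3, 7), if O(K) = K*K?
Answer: -219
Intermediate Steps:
O(K) = K**2
v = -4 (v = (-1)**2 - 5 = 1 - 5 = -4)
M(V, q) = -4
k = -27 (k = -3*(-5 - 4)*(-1) = -(-27)*(-1) = -3*9 = -27)
k + 48*M(3, 7) = -27 + 48*(-4) = -27 - 192 = -219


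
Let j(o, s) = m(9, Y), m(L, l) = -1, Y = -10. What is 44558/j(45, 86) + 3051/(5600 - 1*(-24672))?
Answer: -1348856725/30272 ≈ -44558.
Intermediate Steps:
j(o, s) = -1
44558/j(45, 86) + 3051/(5600 - 1*(-24672)) = 44558/(-1) + 3051/(5600 - 1*(-24672)) = 44558*(-1) + 3051/(5600 + 24672) = -44558 + 3051/30272 = -1348856725/30272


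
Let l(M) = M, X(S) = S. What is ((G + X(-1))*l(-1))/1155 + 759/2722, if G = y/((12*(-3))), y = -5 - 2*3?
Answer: 3162727/11318076 ≈ 0.27944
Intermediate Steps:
y = -11 (y = -5 - 6 = -11)
G = 11/36 (G = -11/(12*(-3)) = -11/(-36) = -11*(-1/36) = 11/36 ≈ 0.30556)
((G + X(-1))*l(-1))/1155 + 759/2722 = ((11/36 - 1)*(-1))/1155 + 759/2722 = -25/36*(-1)*(1/1155) + 759*(1/2722) = (25/36)*(1/1155) + 759/2722 = 5/8316 + 759/2722 = 3162727/11318076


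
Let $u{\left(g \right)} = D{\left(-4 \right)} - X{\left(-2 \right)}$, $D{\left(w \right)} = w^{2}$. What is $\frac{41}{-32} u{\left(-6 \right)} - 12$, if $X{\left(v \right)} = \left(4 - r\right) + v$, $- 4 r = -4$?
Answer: $- \frac{999}{32} \approx -31.219$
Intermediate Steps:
$r = 1$ ($r = \left(- \frac{1}{4}\right) \left(-4\right) = 1$)
$X{\left(v \right)} = 3 + v$ ($X{\left(v \right)} = \left(4 - 1\right) + v = 3 + v$)
$u{\left(g \right)} = 15$ ($u{\left(g \right)} = \left(-4\right)^{2} - \left(3 - 2\right) = 16 - 1 = 15$)
$\frac{41}{-32} u{\left(-6 \right)} - 12 = \frac{41}{-32} \cdot 15 - 12 = 41 \left(- \frac{1}{32}\right) 15 - 12 = \left(- \frac{41}{32}\right) 15 - 12 = - \frac{615}{32} - 12 = - \frac{999}{32}$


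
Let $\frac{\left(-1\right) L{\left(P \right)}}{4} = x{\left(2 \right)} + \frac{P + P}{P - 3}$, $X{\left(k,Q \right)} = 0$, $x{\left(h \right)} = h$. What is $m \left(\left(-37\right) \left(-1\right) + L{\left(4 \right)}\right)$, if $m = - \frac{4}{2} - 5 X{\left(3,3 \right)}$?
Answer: $6$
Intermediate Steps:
$L{\left(P \right)} = -8 - \frac{8 P}{-3 + P}$ ($L{\left(P \right)} = - 4 \left(2 + \frac{P + P}{P - 3}\right) = - 4 \left(2 + \frac{2 P}{-3 + P}\right) = -8 - \frac{8 P}{-3 + P}$)
$m = -2$ ($m = - \frac{4}{2} - 0 = \left(-4\right) \frac{1}{2} + 0 = -2 + 0 = -2$)
$m \left(\left(-37\right) \left(-1\right) + L{\left(4 \right)}\right) = - 2 \left(\left(-37\right) \left(-1\right) + \frac{8 \left(3 - 8\right)}{-3 + 4}\right) = - 2 \left(37 + \frac{8 \left(3 - 8\right)}{1}\right) = - 2 \left(37 + 8 \cdot 1 \left(-5\right)\right) = - 2 \left(37 - 40\right) = \left(-2\right) \left(-3\right) = 6$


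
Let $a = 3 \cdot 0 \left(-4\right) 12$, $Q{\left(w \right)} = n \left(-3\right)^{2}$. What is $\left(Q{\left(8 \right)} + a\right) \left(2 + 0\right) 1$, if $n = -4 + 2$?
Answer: $-36$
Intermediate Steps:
$n = -2$
$Q{\left(w \right)} = -18$ ($Q{\left(w \right)} = - 2 \left(-3\right)^{2} = \left(-2\right) 9 = -18$)
$a = 0$ ($a = 0 \left(-4\right) 12 = 0 \cdot 12 = 0$)
$\left(Q{\left(8 \right)} + a\right) \left(2 + 0\right) 1 = \left(-18 + 0\right) \left(2 + 0\right) 1 = - 18 \cdot 2 \cdot 1 = \left(-18\right) 2 = -36$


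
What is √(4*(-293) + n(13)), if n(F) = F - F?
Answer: 2*I*√293 ≈ 34.234*I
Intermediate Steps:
n(F) = 0
√(4*(-293) + n(13)) = √(4*(-293) + 0) = √(-1172 + 0) = √(-1172) = 2*I*√293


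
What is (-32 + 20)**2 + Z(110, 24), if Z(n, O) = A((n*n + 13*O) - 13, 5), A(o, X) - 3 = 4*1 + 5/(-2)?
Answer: 297/2 ≈ 148.50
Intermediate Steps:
A(o, X) = 9/2 (A(o, X) = 3 + (4*1 + 5/(-2)) = 3 + (4 + 5*(-1/2)) = 3 + (4 - 5/2) = 3 + 3/2 = 9/2)
Z(n, O) = 9/2
(-32 + 20)**2 + Z(110, 24) = (-32 + 20)**2 + 9/2 = (-12)**2 + 9/2 = 144 + 9/2 = 297/2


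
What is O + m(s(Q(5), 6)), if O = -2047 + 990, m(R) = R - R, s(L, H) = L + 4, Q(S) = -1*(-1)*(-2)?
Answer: -1057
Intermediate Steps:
Q(S) = -2 (Q(S) = 1*(-2) = -2)
s(L, H) = 4 + L
m(R) = 0
O = -1057
O + m(s(Q(5), 6)) = -1057 + 0 = -1057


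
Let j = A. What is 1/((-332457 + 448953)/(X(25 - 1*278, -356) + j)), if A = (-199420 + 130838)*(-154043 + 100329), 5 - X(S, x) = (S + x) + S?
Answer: 3683814415/116496 ≈ 31622.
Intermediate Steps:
X(S, x) = 5 - x - 2*S (X(S, x) = 5 - ((S + x) + S) = 5 - (x + 2*S) = 5 + (-x - 2*S) = 5 - x - 2*S)
A = 3683813548 (A = -68582*(-53714) = 3683813548)
j = 3683813548
1/((-332457 + 448953)/(X(25 - 1*278, -356) + j)) = 1/((-332457 + 448953)/((5 - 1*(-356) - 2*(25 - 1*278)) + 3683813548)) = 1/(116496/((5 + 356 - 2*(25 - 278)) + 3683813548)) = 1/(116496/((5 + 356 - 2*(-253)) + 3683813548)) = 1/(116496/((5 + 356 + 506) + 3683813548)) = 1/(116496/(867 + 3683813548)) = 1/(116496/3683814415) = 3683814415/116496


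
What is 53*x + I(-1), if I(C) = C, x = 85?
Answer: 4504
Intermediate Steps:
53*x + I(-1) = 53*85 - 1 = 4505 - 1 = 4504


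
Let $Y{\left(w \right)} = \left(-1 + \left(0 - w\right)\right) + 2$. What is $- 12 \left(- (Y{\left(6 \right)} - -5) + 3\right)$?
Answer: $-36$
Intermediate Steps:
$Y{\left(w \right)} = 1 - w$ ($Y{\left(w \right)} = \left(-1 - w\right) + 2 = 1 - w$)
$- 12 \left(- (Y{\left(6 \right)} - -5) + 3\right) = - 12 \left(- (\left(1 - 6\right) - -5) + 3\right) = - 12 \left(- (\left(1 - 6\right) + 5) + 3\right) = - 12 \left(- (-5 + 5) + 3\right) = - 12 \left(\left(-1\right) 0 + 3\right) = - 12 \left(0 + 3\right) = \left(-12\right) 3 = -36$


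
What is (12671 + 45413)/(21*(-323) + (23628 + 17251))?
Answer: 14521/8524 ≈ 1.7035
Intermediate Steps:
(12671 + 45413)/(21*(-323) + (23628 + 17251)) = 58084/(-6783 + 40879) = 58084/34096 = 58084*(1/34096) = 14521/8524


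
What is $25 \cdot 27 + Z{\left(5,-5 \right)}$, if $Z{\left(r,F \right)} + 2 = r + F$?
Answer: $673$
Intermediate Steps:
$Z{\left(r,F \right)} = -2 + F + r$ ($Z{\left(r,F \right)} = -2 + \left(r + F\right) = -2 + \left(F + r\right) = -2 + F + r$)
$25 \cdot 27 + Z{\left(5,-5 \right)} = 25 \cdot 27 - 2 = 675 - 2 = 673$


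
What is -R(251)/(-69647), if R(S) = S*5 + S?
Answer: 1506/69647 ≈ 0.021623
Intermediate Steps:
R(S) = 6*S (R(S) = 5*S + S = 6*S)
-R(251)/(-69647) = -6*251/(-69647) = -1*1506*(-1/69647) = -1506*(-1/69647) = 1506/69647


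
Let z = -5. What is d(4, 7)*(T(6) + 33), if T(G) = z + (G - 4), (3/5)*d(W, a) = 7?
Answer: 350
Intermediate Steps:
d(W, a) = 35/3 (d(W, a) = (5/3)*7 = 35/3)
T(G) = -9 + G (T(G) = -5 + (G - 4) = -5 + (-4 + G) = -9 + G)
d(4, 7)*(T(6) + 33) = 35*((-9 + 6) + 33)/3 = 35*(-3 + 33)/3 = (35/3)*30 = 350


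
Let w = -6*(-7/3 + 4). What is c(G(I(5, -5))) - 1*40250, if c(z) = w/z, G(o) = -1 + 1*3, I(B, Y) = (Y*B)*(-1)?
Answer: -40255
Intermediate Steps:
I(B, Y) = -B*Y (I(B, Y) = (B*Y)*(-1) = -B*Y)
w = -10 (w = -6*(-7*1/3 + 4) = -6*(-7/3 + 4) = -6*5/3 = -10)
G(o) = 2 (G(o) = -1 + 3 = 2)
c(z) = -10/z
c(G(I(5, -5))) - 1*40250 = -10/2 - 1*40250 = -10*1/2 - 40250 = -5 - 40250 = -40255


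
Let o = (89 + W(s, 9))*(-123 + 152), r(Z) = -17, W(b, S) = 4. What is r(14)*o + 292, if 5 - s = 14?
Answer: -45557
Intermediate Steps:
s = -9 (s = 5 - 1*14 = 5 - 14 = -9)
o = 2697 (o = (89 + 4)*(-123 + 152) = 93*29 = 2697)
r(14)*o + 292 = -17*2697 + 292 = -45849 + 292 = -45557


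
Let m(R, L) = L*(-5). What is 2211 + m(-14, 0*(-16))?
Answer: 2211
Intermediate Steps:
m(R, L) = -5*L
2211 + m(-14, 0*(-16)) = 2211 - 0*(-16) = 2211 - 5*0 = 2211 + 0 = 2211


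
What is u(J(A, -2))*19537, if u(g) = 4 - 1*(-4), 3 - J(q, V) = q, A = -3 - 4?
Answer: 156296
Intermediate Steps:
A = -7
J(q, V) = 3 - q
u(g) = 8 (u(g) = 4 + 4 = 8)
u(J(A, -2))*19537 = 8*19537 = 156296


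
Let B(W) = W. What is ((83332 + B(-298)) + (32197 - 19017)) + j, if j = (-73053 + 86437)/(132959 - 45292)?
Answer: 8434806122/87667 ≈ 96214.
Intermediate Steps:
j = 13384/87667 ≈ 0.15267
((83332 + B(-298)) + (32197 - 19017)) + j = ((83332 - 298) + (32197 - 19017)) + 13384/87667 = (83034 + 13180) + 13384/87667 = 96214 + 13384/87667 = 8434806122/87667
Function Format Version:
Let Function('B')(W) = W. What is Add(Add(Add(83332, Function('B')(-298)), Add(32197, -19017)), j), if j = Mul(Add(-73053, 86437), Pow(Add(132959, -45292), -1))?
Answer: Rational(8434806122, 87667) ≈ 96214.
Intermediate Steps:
j = Rational(13384, 87667) (j = Mul(13384, Pow(87667, -1)) = Mul(13384, Rational(1, 87667)) = Rational(13384, 87667) ≈ 0.15267)
Add(Add(Add(83332, Function('B')(-298)), Add(32197, -19017)), j) = Add(Add(Add(83332, -298), Add(32197, -19017)), Rational(13384, 87667)) = Add(Add(83034, 13180), Rational(13384, 87667)) = Add(96214, Rational(13384, 87667)) = Rational(8434806122, 87667)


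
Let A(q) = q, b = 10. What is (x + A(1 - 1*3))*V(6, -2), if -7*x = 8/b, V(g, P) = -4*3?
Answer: 888/35 ≈ 25.371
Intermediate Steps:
V(g, P) = -12
x = -4/35 (x = -8/(7*10) = -⅐*⅘ = -4/35 ≈ -0.11429)
(x + A(1 - 1*3))*V(6, -2) = (-4/35 + (1 - 1*3))*(-12) = (-4/35 + (1 - 3))*(-12) = (-4/35 - 2)*(-12) = -74/35*(-12) = 888/35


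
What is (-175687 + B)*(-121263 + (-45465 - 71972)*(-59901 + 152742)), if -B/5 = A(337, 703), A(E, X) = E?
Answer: 1933902840458160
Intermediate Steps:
B = -1685 (B = -5*337 = -1685)
(-175687 + B)*(-121263 + (-45465 - 71972)*(-59901 + 152742)) = (-175687 - 1685)*(-121263 + (-45465 - 71972)*(-59901 + 152742)) = -177372*(-121263 - 117437*92841) = -177372*(-121263 - 10902968517) = -177372*(-10903089780) = 1933902840458160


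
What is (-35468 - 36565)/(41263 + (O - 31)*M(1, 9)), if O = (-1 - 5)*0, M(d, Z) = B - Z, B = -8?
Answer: -24011/13930 ≈ -1.7237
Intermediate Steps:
M(d, Z) = -8 - Z
O = 0 (O = -6*0 = 0)
(-35468 - 36565)/(41263 + (O - 31)*M(1, 9)) = (-35468 - 36565)/(41263 + (0 - 31)*(-8 - 1*9)) = -72033/(41263 - 31*(-8 - 9)) = -72033/(41263 - 31*(-17)) = -72033/(41263 + 527) = -72033/41790 = -72033*1/41790 = -24011/13930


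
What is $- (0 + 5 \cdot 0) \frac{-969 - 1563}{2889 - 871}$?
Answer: $0$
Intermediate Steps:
$- (0 + 5 \cdot 0) \frac{-969 - 1563}{2889 - 871} = - (0 + 0) \left(- \frac{2532}{2018}\right) = \left(-1\right) 0 \left(\left(-2532\right) \frac{1}{2018}\right) = 0 \left(- \frac{1266}{1009}\right) = 0$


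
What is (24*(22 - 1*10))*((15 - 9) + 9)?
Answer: 4320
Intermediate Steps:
(24*(22 - 1*10))*((15 - 9) + 9) = (24*(22 - 10))*(6 + 9) = (24*12)*15 = 288*15 = 4320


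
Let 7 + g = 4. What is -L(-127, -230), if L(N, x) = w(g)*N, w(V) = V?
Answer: -381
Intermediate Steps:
g = -3 (g = -7 + 4 = -3)
L(N, x) = -3*N
-L(-127, -230) = -(-3)*(-127) = -1*381 = -381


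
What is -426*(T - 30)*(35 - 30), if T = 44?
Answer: -29820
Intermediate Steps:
-426*(T - 30)*(35 - 30) = -426*(44 - 30)*(35 - 30) = -5964*5 = -426*70 = -29820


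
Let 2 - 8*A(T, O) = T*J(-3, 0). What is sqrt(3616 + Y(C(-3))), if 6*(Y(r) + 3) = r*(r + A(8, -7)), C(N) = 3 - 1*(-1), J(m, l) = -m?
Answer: sqrt(130098)/6 ≈ 60.115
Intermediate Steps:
C(N) = 4 (C(N) = 3 + 1 = 4)
A(T, O) = 1/4 - 3*T/8 (A(T, O) = 1/4 - T*(-1*(-3))/8 = 1/4 - T*3/8 = 1/4 - 3*T/8)
Y(r) = -3 + r*(-11/4 + r)/6 (Y(r) = -3 + (r*(r + (1/4 - 3/8*8)))/6 = -3 + (r*(r + (1/4 - 3)))/6 = -3 + (r*(r - 11/4))/6 = -3 + (r*(-11/4 + r))/6 = -3 + r*(-11/4 + r)/6)
sqrt(3616 + Y(C(-3))) = sqrt(3616 + (-3 - 11/24*4 + (1/6)*4**2)) = sqrt(3616 + (-3 - 11/6 + (1/6)*16)) = sqrt(3616 + (-3 - 11/6 + 8/3)) = sqrt(3616 - 13/6) = sqrt(21683/6) = sqrt(130098)/6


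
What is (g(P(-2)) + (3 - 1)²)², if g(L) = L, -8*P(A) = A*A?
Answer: 49/4 ≈ 12.250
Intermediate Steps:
P(A) = -A²/8 (P(A) = -A*A/8 = -A²/8)
(g(P(-2)) + (3 - 1)²)² = (-⅛*(-2)² + (3 - 1)²)² = (-⅛*4 + 2²)² = (-½ + 4)² = (7/2)² = 49/4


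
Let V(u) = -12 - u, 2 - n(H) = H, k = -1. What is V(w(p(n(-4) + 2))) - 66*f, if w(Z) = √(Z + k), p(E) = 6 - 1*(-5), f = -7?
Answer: 450 - √10 ≈ 446.84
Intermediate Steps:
n(H) = 2 - H
p(E) = 11 (p(E) = 6 + 5 = 11)
w(Z) = √(-1 + Z) (w(Z) = √(Z - 1) = √(-1 + Z))
V(w(p(n(-4) + 2))) - 66*f = (-12 - √(-1 + 11)) - 66*(-7) = (-12 - √10) + 462 = 450 - √10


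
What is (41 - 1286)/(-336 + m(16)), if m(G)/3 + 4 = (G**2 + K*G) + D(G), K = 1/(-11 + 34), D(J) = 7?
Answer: -9545/3397 ≈ -2.8098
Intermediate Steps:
K = 1/23 ≈ 0.043478
m(G) = 9 + 3*G**2 + 3*G/23 (m(G) = -12 + 3*((G**2 + G/23) + 7) = -12 + 3*(7 + G**2 + G/23) = -12 + (21 + 3*G**2 + 3*G/23) = 9 + 3*G**2 + 3*G/23)
(41 - 1286)/(-336 + m(16)) = (41 - 1286)/(-336 + (9 + 3*16**2 + (3/23)*16)) = -1245/(-336 + (9 + 3*256 + 48/23)) = -1245/(-336 + (9 + 768 + 48/23)) = -1245/(-336 + 17919/23) = -1245/10191/23 = -1245*23/10191 = -9545/3397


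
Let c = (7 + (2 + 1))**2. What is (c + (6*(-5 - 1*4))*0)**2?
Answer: 10000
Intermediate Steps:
c = 100 (c = (7 + 3)**2 = 10**2 = 100)
(c + (6*(-5 - 1*4))*0)**2 = (100 + (6*(-5 - 1*4))*0)**2 = (100 + (6*(-5 - 4))*0)**2 = (100 + (6*(-9))*0)**2 = (100 - 54*0)**2 = (100 + 0)**2 = 100**2 = 10000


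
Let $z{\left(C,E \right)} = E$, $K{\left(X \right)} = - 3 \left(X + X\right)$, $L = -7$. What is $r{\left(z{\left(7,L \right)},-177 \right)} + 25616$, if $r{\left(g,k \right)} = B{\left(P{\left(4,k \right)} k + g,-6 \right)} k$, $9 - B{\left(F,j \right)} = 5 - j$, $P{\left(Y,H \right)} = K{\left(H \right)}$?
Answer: $25970$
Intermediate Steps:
$K{\left(X \right)} = - 6 X$ ($K{\left(X \right)} = - 3 \cdot 2 X = - 6 X$)
$P{\left(Y,H \right)} = - 6 H$
$B{\left(F,j \right)} = 4 + j$ ($B{\left(F,j \right)} = 9 - \left(5 - j\right) = 9 + \left(-5 + j\right) = 4 + j$)
$r{\left(g,k \right)} = - 2 k$ ($r{\left(g,k \right)} = \left(4 - 6\right) k = - 2 k$)
$r{\left(z{\left(7,L \right)},-177 \right)} + 25616 = \left(-2\right) \left(-177\right) + 25616 = 354 + 25616 = 25970$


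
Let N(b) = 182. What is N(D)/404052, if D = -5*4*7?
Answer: 91/202026 ≈ 0.00045044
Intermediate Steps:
D = -140 (D = -20*7 = -140)
N(D)/404052 = 182/404052 = 182*(1/404052) = 91/202026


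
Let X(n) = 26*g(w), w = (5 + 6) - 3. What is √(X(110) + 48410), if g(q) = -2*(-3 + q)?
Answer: 15*√214 ≈ 219.43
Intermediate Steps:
w = 8 (w = 11 - 3 = 8)
g(q) = 6 - 2*q
X(n) = -260 (X(n) = 26*(6 - 2*8) = 26*(6 - 16) = 26*(-10) = -260)
√(X(110) + 48410) = √(-260 + 48410) = √48150 = 15*√214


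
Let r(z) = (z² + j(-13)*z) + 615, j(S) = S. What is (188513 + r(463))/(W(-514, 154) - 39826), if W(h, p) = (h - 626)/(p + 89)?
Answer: -16097859/1613143 ≈ -9.9792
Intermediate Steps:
W(h, p) = (-626 + h)/(89 + p)
r(z) = 615 + z² - 13*z (r(z) = (z² - 13*z) + 615 = 615 + z² - 13*z)
(188513 + r(463))/(W(-514, 154) - 39826) = (188513 + (615 + 463² - 13*463))/((-626 - 514)/(89 + 154) - 39826) = (188513 + (615 + 214369 - 6019))/(-1140/243 - 39826) = (188513 + 208965)/((1/243)*(-1140) - 39826) = 397478/(-380/81 - 39826) = 397478/(-3226286/81) = 397478*(-81/3226286) = -16097859/1613143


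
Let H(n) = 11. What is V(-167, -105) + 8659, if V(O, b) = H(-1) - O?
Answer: 8837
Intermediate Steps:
V(O, b) = 11 - O
V(-167, -105) + 8659 = (11 - 1*(-167)) + 8659 = (11 + 167) + 8659 = 178 + 8659 = 8837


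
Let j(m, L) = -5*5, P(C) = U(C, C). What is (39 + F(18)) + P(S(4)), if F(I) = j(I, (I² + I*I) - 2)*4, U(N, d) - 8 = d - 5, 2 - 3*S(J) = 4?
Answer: -176/3 ≈ -58.667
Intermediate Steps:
S(J) = -⅔ (S(J) = ⅔ - ⅓*4 = ⅔ - 4/3 = -⅔)
U(N, d) = 3 + d (U(N, d) = 8 + (d - 5) = 8 + (-5 + d) = 3 + d)
P(C) = 3 + C
j(m, L) = -25
F(I) = -100 (F(I) = -25*4 = -100)
(39 + F(18)) + P(S(4)) = (39 - 100) + (3 - ⅔) = -61 + 7/3 = -176/3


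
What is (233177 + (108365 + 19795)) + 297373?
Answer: 658710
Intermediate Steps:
(233177 + (108365 + 19795)) + 297373 = (233177 + 128160) + 297373 = 361337 + 297373 = 658710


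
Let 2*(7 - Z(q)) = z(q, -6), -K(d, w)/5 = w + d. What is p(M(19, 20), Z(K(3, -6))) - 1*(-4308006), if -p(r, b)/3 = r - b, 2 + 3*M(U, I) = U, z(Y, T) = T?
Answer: 4308019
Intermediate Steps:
K(d, w) = -5*d - 5*w (K(d, w) = -5*(w + d) = -5*(d + w) = -5*d - 5*w)
M(U, I) = -⅔ + U/3
Z(q) = 10 (Z(q) = 7 - ½*(-6) = 7 + 3 = 10)
p(r, b) = -3*r + 3*b (p(r, b) = -3*(r - b) = -3*r + 3*b)
p(M(19, 20), Z(K(3, -6))) - 1*(-4308006) = (-3*(-⅔ + (⅓)*19) + 3*10) - 1*(-4308006) = (-3*(-⅔ + 19/3) + 30) + 4308006 = (-3*17/3 + 30) + 4308006 = (-17 + 30) + 4308006 = 13 + 4308006 = 4308019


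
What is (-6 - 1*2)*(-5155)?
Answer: 41240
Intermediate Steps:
(-6 - 1*2)*(-5155) = (-6 - 2)*(-5155) = -8*(-5155) = 41240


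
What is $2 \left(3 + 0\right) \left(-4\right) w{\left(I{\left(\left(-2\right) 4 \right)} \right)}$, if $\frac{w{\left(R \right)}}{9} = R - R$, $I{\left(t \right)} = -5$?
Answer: $0$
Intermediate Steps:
$w{\left(R \right)} = 0$ ($w{\left(R \right)} = 9 \left(R - R\right) = 9 \cdot 0 = 0$)
$2 \left(3 + 0\right) \left(-4\right) w{\left(I{\left(\left(-2\right) 4 \right)} \right)} = 2 \left(3 + 0\right) \left(-4\right) 0 = 2 \cdot 3 \left(-4\right) 0 = 2 \left(-12\right) 0 = \left(-24\right) 0 = 0$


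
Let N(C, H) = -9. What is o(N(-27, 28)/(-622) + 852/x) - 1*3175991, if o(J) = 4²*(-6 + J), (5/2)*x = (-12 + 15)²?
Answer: -2959755995/933 ≈ -3.1723e+6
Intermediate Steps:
x = 18/5 (x = 2*(-12 + 15)²/5 = (⅖)*3² = (⅖)*9 = 18/5 ≈ 3.6000)
o(J) = -96 + 16*J (o(J) = 16*(-6 + J) = -96 + 16*J)
o(N(-27, 28)/(-622) + 852/x) - 1*3175991 = (-96 + 16*(-9/(-622) + 852/(18/5))) - 1*3175991 = (-96 + 16*(-9*(-1/622) + 852*(5/18))) - 3175991 = (-96 + 16*(9/622 + 710/3)) - 3175991 = (-96 + 16*(441647/1866)) - 3175991 = (-96 + 3533176/933) - 3175991 = 3443608/933 - 3175991 = -2959755995/933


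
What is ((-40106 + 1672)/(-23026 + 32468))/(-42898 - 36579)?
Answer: 19217/375210917 ≈ 5.1217e-5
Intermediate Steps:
((-40106 + 1672)/(-23026 + 32468))/(-42898 - 36579) = -38434/9442/(-79477) = -38434*1/9442*(-1/79477) = -19217/4721*(-1/79477) = 19217/375210917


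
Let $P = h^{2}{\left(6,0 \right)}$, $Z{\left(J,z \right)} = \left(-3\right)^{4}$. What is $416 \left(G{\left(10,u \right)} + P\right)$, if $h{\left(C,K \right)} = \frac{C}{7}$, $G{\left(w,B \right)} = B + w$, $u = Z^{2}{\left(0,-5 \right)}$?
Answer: $\frac{133958240}{49} \approx 2.7338 \cdot 10^{6}$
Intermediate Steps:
$Z{\left(J,z \right)} = 81$
$u = 6561$ ($u = 81^{2} = 6561$)
$h{\left(C,K \right)} = \frac{C}{7}$ ($h{\left(C,K \right)} = C \frac{1}{7} = \frac{C}{7}$)
$P = \frac{36}{49}$ ($P = \left(\frac{1}{7} \cdot 6\right)^{2} = \left(\frac{6}{7}\right)^{2} = \frac{36}{49} \approx 0.73469$)
$416 \left(G{\left(10,u \right)} + P\right) = 416 \left(\left(6561 + 10\right) + \frac{36}{49}\right) = 416 \left(6571 + \frac{36}{49}\right) = 416 \cdot \frac{322015}{49} = \frac{133958240}{49}$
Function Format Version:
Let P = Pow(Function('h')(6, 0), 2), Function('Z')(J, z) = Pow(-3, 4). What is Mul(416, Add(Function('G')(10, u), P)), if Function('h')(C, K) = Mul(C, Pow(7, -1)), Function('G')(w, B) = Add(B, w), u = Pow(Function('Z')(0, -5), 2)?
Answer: Rational(133958240, 49) ≈ 2.7338e+6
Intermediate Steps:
Function('Z')(J, z) = 81
u = 6561 (u = Pow(81, 2) = 6561)
Function('h')(C, K) = Mul(Rational(1, 7), C) (Function('h')(C, K) = Mul(C, Rational(1, 7)) = Mul(Rational(1, 7), C))
P = Rational(36, 49) (P = Pow(Mul(Rational(1, 7), 6), 2) = Pow(Rational(6, 7), 2) = Rational(36, 49) ≈ 0.73469)
Mul(416, Add(Function('G')(10, u), P)) = Mul(416, Add(Add(6561, 10), Rational(36, 49))) = Mul(416, Add(6571, Rational(36, 49))) = Mul(416, Rational(322015, 49)) = Rational(133958240, 49)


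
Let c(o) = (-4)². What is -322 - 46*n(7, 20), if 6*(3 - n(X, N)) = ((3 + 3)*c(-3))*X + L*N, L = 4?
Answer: 15916/3 ≈ 5305.3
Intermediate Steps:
c(o) = 16
n(X, N) = 3 - 16*X - 2*N/3 (n(X, N) = 3 - (((3 + 3)*16)*X + 4*N)/6 = 3 - ((6*16)*X + 4*N)/6 = 3 - (96*X + 4*N)/6 = 3 - (4*N + 96*X)/6 = 3 + (-16*X - 2*N/3) = 3 - 16*X - 2*N/3)
-322 - 46*n(7, 20) = -322 - 46*(3 - 16*7 - ⅔*20) = -322 - 46*(3 - 112 - 40/3) = -322 - 46*(-367/3) = -322 + 16882/3 = 15916/3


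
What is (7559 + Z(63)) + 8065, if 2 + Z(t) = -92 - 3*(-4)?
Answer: 15542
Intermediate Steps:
Z(t) = -82 (Z(t) = -2 + (-92 - 3*(-4)) = -2 + (-92 + 12) = -2 - 80 = -82)
(7559 + Z(63)) + 8065 = (7559 - 82) + 8065 = 7477 + 8065 = 15542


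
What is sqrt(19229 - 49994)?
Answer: I*sqrt(30765) ≈ 175.4*I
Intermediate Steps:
sqrt(19229 - 49994) = sqrt(-30765) = I*sqrt(30765)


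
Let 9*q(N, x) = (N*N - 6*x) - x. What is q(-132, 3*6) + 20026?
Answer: 21948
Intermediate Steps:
q(N, x) = -7*x/9 + N²/9 (q(N, x) = ((N*N - 6*x) - x)/9 = ((N² - 6*x) - x)/9 = (N² - 7*x)/9 = -7*x/9 + N²/9)
q(-132, 3*6) + 20026 = (-7*6/3 + (⅑)*(-132)²) + 20026 = (-7/9*18 + (⅑)*17424) + 20026 = (-14 + 1936) + 20026 = 1922 + 20026 = 21948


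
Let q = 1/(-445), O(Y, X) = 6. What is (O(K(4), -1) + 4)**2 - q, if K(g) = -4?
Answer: 44501/445 ≈ 100.00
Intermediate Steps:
q = -1/445 ≈ -0.0022472
(O(K(4), -1) + 4)**2 - q = (6 + 4)**2 - 1*(-1/445) = 10**2 + 1/445 = 100 + 1/445 = 44501/445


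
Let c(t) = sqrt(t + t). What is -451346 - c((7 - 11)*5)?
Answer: -451346 - 2*I*sqrt(10) ≈ -4.5135e+5 - 6.3246*I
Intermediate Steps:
c(t) = sqrt(2)*sqrt(t) (c(t) = sqrt(2*t) = sqrt(2)*sqrt(t))
-451346 - c((7 - 11)*5) = -451346 - sqrt(2)*sqrt((7 - 11)*5) = -451346 - sqrt(2)*sqrt(-4*5) = -451346 - sqrt(2)*sqrt(-20) = -451346 - sqrt(2)*2*I*sqrt(5) = -451346 - 2*I*sqrt(10)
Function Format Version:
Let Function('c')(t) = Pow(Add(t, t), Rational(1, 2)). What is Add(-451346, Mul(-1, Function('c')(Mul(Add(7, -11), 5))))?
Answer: Add(-451346, Mul(-2, I, Pow(10, Rational(1, 2)))) ≈ Add(-4.5135e+5, Mul(-6.3246, I))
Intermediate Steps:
Function('c')(t) = Mul(Pow(2, Rational(1, 2)), Pow(t, Rational(1, 2))) (Function('c')(t) = Pow(Mul(2, t), Rational(1, 2)) = Mul(Pow(2, Rational(1, 2)), Pow(t, Rational(1, 2))))
Add(-451346, Mul(-1, Function('c')(Mul(Add(7, -11), 5)))) = Add(-451346, Mul(-1, Mul(Pow(2, Rational(1, 2)), Pow(Mul(Add(7, -11), 5), Rational(1, 2))))) = Add(-451346, Mul(-1, Mul(Pow(2, Rational(1, 2)), Pow(Mul(-4, 5), Rational(1, 2))))) = Add(-451346, Mul(-1, Mul(Pow(2, Rational(1, 2)), Pow(-20, Rational(1, 2))))) = Add(-451346, Mul(-1, Mul(Pow(2, Rational(1, 2)), Mul(2, I, Pow(5, Rational(1, 2)))))) = Add(-451346, Mul(-1, Mul(2, I, Pow(10, Rational(1, 2))))) = Add(-451346, Mul(-2, I, Pow(10, Rational(1, 2))))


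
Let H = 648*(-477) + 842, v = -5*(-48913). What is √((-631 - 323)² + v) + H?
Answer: -308254 + √1154681 ≈ -3.0718e+5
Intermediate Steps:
v = 244565
H = -308254 (H = -309096 + 842 = -308254)
√((-631 - 323)² + v) + H = √((-631 - 323)² + 244565) - 308254 = √((-954)² + 244565) - 308254 = √(910116 + 244565) - 308254 = √1154681 - 308254 = -308254 + √1154681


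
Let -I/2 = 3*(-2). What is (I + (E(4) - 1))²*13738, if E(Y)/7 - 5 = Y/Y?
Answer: 38590042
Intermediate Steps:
E(Y) = 42 (E(Y) = 35 + 7*(Y/Y) = 35 + 7*1 = 35 + 7 = 42)
I = 12 (I = -6*(-2) = -2*(-6) = 12)
(I + (E(4) - 1))²*13738 = (12 + (42 - 1))²*13738 = (12 + 41)²*13738 = 53²*13738 = 2809*13738 = 38590042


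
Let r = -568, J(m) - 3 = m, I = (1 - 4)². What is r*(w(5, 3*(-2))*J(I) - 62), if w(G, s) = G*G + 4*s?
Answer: 28400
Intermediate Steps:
I = 9 (I = (-3)² = 9)
w(G, s) = G² + 4*s
J(m) = 3 + m
r*(w(5, 3*(-2))*J(I) - 62) = -568*((5² + 4*(3*(-2)))*(3 + 9) - 62) = -568*((25 + 4*(-6))*12 - 62) = -568*((25 - 24)*12 - 62) = -568*(1*12 - 62) = -568*(12 - 62) = -568*(-50) = 28400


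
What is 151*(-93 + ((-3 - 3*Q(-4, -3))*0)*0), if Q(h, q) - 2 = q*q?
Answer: -14043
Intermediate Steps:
Q(h, q) = 2 + q**2 (Q(h, q) = 2 + q*q = 2 + q**2)
151*(-93 + ((-3 - 3*Q(-4, -3))*0)*0) = 151*(-93 + ((-3 - 3*(2 + (-3)**2))*0)*0) = 151*(-93 + ((-3 - 3*(2 + 9))*0)*0) = 151*(-93 + ((-3 - 3*11)*0)*0) = 151*(-93 + ((-3 - 33)*0)*0) = 151*(-93 - 36*0*0) = 151*(-93 + 0*0) = 151*(-93 + 0) = 151*(-93) = -14043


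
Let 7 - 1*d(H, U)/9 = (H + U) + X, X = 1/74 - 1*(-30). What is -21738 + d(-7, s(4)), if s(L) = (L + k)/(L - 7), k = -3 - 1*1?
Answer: -1619277/74 ≈ -21882.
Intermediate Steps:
k = -4 (k = -3 - 1 = -4)
X = 2221/74 (X = 1/74 + 30 = 2221/74 ≈ 30.014)
s(L) = (-4 + L)/(-7 + L) (s(L) = (L - 4)/(L - 7) = (-4 + L)/(-7 + L))
d(H, U) = -15327/74 - 9*H - 9*U (d(H, U) = 63 - 9*((H + U) + 2221/74) = 63 - 9*(2221/74 + H + U) = 63 + (-19989/74 - 9*H - 9*U) = -15327/74 - 9*H - 9*U)
-21738 + d(-7, s(4)) = -21738 + (-15327/74 - 9*(-7) - 9*(-4 + 4)/(-7 + 4)) = -21738 + (-15327/74 + 63 - 9*0/(-3)) = -21738 + (-15327/74 + 63 - (-3)*0) = -21738 + (-15327/74 + 63 - 9*0) = -21738 + (-15327/74 + 63 + 0) = -21738 - 10665/74 = -1619277/74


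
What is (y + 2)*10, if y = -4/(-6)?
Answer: 80/3 ≈ 26.667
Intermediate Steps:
y = ⅔ (y = -4*(-⅙) = ⅔ ≈ 0.66667)
(y + 2)*10 = (⅔ + 2)*10 = (8/3)*10 = 80/3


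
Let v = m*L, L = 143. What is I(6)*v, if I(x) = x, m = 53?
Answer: 45474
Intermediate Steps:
v = 7579 (v = 53*143 = 7579)
I(6)*v = 6*7579 = 45474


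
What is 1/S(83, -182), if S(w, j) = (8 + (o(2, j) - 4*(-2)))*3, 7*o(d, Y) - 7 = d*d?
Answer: 7/369 ≈ 0.018970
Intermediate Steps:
o(d, Y) = 1 + d**2/7 (o(d, Y) = 1 + (d*d)/7 = 1 + d**2/7)
S(w, j) = 369/7 (S(w, j) = (8 + ((1 + (1/7)*2**2) - 4*(-2)))*3 = (8 + ((1 + (1/7)*4) + 8))*3 = (8 + ((1 + 4/7) + 8))*3 = (8 + (11/7 + 8))*3 = (8 + 67/7)*3 = (123/7)*3 = 369/7)
1/S(83, -182) = 1/(369/7) = 7/369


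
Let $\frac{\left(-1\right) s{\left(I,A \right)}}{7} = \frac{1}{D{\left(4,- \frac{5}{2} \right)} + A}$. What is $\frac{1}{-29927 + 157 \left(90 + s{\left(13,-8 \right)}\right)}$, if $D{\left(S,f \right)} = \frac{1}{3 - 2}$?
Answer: $- \frac{1}{15640} \approx -6.3939 \cdot 10^{-5}$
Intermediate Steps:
$D{\left(S,f \right)} = 1$ ($D{\left(S,f \right)} = 1^{-1} = 1$)
$s{\left(I,A \right)} = - \frac{7}{1 + A}$
$\frac{1}{-29927 + 157 \left(90 + s{\left(13,-8 \right)}\right)} = \frac{1}{-29927 + 157 \left(90 - \frac{7}{1 - 8}\right)} = \frac{1}{-29927 + 157 \left(90 - \frac{7}{-7}\right)} = \frac{1}{-29927 + 157 \left(90 - -1\right)} = \frac{1}{-29927 + 157 \left(90 + 1\right)} = \frac{1}{-29927 + 157 \cdot 91} = \frac{1}{-29927 + 14287} = \frac{1}{-15640} = - \frac{1}{15640}$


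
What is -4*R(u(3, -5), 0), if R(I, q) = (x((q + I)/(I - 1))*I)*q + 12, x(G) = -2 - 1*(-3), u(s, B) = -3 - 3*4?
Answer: -48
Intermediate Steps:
u(s, B) = -15 (u(s, B) = -3 - 12 = -15)
x(G) = 1 (x(G) = -2 + 3 = 1)
R(I, q) = 12 + I*q (R(I, q) = (1*I)*q + 12 = I*q + 12 = 12 + I*q)
-4*R(u(3, -5), 0) = -4*(12 - 15*0) = -4*(12 + 0) = -4*12 = -48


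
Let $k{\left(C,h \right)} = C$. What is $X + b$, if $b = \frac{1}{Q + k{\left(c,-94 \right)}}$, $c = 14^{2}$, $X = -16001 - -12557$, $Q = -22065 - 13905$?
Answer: $- \frac{123205657}{35774} \approx -3444.0$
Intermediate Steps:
$Q = -35970$
$X = -3444$ ($X = -16001 + 12557 = -3444$)
$c = 196$
$b = - \frac{1}{35774}$ ($b = \frac{1}{-35970 + 196} = \frac{1}{-35774} = - \frac{1}{35774} \approx -2.7953 \cdot 10^{-5}$)
$X + b = -3444 - \frac{1}{35774} = - \frac{123205657}{35774}$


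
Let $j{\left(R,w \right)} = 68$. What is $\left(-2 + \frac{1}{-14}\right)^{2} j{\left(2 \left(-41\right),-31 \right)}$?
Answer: $\frac{14297}{49} \approx 291.78$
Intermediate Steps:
$\left(-2 + \frac{1}{-14}\right)^{2} j{\left(2 \left(-41\right),-31 \right)} = \left(-2 + \frac{1}{-14}\right)^{2} \cdot 68 = \left(-2 - \frac{1}{14}\right)^{2} \cdot 68 = \left(- \frac{29}{14}\right)^{2} \cdot 68 = \frac{841}{196} \cdot 68 = \frac{14297}{49}$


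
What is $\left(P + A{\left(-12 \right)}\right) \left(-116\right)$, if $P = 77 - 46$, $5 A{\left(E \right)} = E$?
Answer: $- \frac{16588}{5} \approx -3317.6$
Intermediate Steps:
$A{\left(E \right)} = \frac{E}{5}$
$P = 31$
$\left(P + A{\left(-12 \right)}\right) \left(-116\right) = \left(31 + \frac{1}{5} \left(-12\right)\right) \left(-116\right) = \left(31 - \frac{12}{5}\right) \left(-116\right) = \frac{143}{5} \left(-116\right) = - \frac{16588}{5}$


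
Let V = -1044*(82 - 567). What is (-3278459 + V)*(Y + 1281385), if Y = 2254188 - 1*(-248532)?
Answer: -10489989368495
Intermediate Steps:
Y = 2502720 (Y = 2254188 + 248532 = 2502720)
V = 506340 (V = -1044*(-485) = 506340)
(-3278459 + V)*(Y + 1281385) = (-3278459 + 506340)*(2502720 + 1281385) = -2772119*3784105 = -10489989368495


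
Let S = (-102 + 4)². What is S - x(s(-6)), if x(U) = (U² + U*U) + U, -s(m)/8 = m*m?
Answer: -155996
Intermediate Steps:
s(m) = -8*m² (s(m) = -8*m*m = -8*m²)
x(U) = U + 2*U² (x(U) = (U² + U²) + U = 2*U² + U = U + 2*U²)
S = 9604 (S = (-98)² = 9604)
S - x(s(-6)) = 9604 - (-8*(-6)²)*(1 + 2*(-8*(-6)²)) = 9604 - (-8*36)*(1 + 2*(-8*36)) = 9604 - (-288)*(1 + 2*(-288)) = 9604 - (-288)*(1 - 576) = 9604 - (-288)*(-575) = 9604 - 1*165600 = 9604 - 165600 = -155996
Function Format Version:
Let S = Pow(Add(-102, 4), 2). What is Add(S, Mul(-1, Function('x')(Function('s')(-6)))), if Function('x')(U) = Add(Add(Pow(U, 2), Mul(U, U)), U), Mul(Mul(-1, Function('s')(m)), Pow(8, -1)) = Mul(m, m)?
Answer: -155996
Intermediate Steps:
Function('s')(m) = Mul(-8, Pow(m, 2)) (Function('s')(m) = Mul(-8, Mul(m, m)) = Mul(-8, Pow(m, 2)))
Function('x')(U) = Add(U, Mul(2, Pow(U, 2))) (Function('x')(U) = Add(Add(Pow(U, 2), Pow(U, 2)), U) = Add(Mul(2, Pow(U, 2)), U) = Add(U, Mul(2, Pow(U, 2))))
S = 9604 (S = Pow(-98, 2) = 9604)
Add(S, Mul(-1, Function('x')(Function('s')(-6)))) = Add(9604, Mul(-1, Mul(Mul(-8, Pow(-6, 2)), Add(1, Mul(2, Mul(-8, Pow(-6, 2))))))) = Add(9604, Mul(-1, Mul(Mul(-8, 36), Add(1, Mul(2, Mul(-8, 36)))))) = Add(9604, Mul(-1, Mul(-288, Add(1, Mul(2, -288))))) = Add(9604, Mul(-1, Mul(-288, Add(1, -576)))) = Add(9604, Mul(-1, Mul(-288, -575))) = Add(9604, Mul(-1, 165600)) = Add(9604, -165600) = -155996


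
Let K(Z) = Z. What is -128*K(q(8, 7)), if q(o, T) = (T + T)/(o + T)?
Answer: -1792/15 ≈ -119.47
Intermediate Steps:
q(o, T) = 2*T/(T + o) (q(o, T) = (2*T)/(T + o) = 2*T/(T + o))
-128*K(q(8, 7)) = -256*7/(7 + 8) = -256*7/15 = -128*14/15 = -1792/15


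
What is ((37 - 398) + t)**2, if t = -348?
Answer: 502681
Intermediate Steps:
((37 - 398) + t)**2 = ((37 - 398) - 348)**2 = (-361 - 348)**2 = (-709)**2 = 502681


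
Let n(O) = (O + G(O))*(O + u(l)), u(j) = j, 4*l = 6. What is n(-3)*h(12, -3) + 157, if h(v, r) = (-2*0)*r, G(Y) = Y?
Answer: 157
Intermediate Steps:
l = 3/2 (l = (¼)*6 = 3/2 ≈ 1.5000)
h(v, r) = 0 (h(v, r) = 0*r = 0)
n(O) = 2*O*(3/2 + O) (n(O) = (O + O)*(O + 3/2) = (2*O)*(3/2 + O) = 2*O*(3/2 + O))
n(-3)*h(12, -3) + 157 = -3*(3 + 2*(-3))*0 + 157 = -3*(3 - 6)*0 + 157 = -3*(-3)*0 + 157 = 9*0 + 157 = 0 + 157 = 157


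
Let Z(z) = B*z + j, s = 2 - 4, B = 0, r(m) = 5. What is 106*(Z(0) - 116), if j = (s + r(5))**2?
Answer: -11342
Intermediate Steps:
s = -2
j = 9 (j = (-2 + 5)**2 = 3**2 = 9)
Z(z) = 9 (Z(z) = 0*z + 9 = 0 + 9 = 9)
106*(Z(0) - 116) = 106*(9 - 116) = 106*(-107) = -11342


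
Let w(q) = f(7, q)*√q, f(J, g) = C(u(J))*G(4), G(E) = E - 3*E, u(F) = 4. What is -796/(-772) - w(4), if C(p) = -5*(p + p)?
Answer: -123321/193 ≈ -638.97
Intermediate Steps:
C(p) = -10*p
G(E) = -2*E
f(J, g) = 320 (f(J, g) = (-10*4)*(-2*4) = -40*(-8) = 320)
w(q) = 320*√q
-796/(-772) - w(4) = -796/(-772) - 320*√4 = -796*(-1/772) - 320*2 = 199/193 - 1*640 = 199/193 - 640 = -123321/193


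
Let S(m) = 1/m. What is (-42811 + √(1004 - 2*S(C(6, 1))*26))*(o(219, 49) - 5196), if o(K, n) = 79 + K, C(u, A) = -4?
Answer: 209688278 - 14694*√113 ≈ 2.0953e+8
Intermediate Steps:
S(m) = 1/m
(-42811 + √(1004 - 2*S(C(6, 1))*26))*(o(219, 49) - 5196) = (-42811 + √(1004 - 2/(-4)*26))*((79 + 219) - 5196) = (-42811 + √(1004 - 2*(-¼)*26))*(298 - 5196) = (-42811 + √(1004 + (½)*26))*(-4898) = (-42811 + √(1004 + 13))*(-4898) = (-42811 + √1017)*(-4898) = (-42811 + 3*√113)*(-4898) = 209688278 - 14694*√113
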